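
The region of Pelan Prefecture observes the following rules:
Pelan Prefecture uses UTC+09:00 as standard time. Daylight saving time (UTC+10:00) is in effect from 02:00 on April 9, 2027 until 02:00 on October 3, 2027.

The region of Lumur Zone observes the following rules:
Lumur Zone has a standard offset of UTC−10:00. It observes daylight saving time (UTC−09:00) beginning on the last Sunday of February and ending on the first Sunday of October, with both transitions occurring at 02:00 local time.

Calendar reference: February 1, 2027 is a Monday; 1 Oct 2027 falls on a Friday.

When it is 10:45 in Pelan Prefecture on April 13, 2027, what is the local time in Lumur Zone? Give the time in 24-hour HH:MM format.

Daylight saving runs 9 April – 3 October; April 13, 2027 is inside that window, so Pelan Prefecture is at UTC+10:00.
10:45 Pelan Prefecture − 10h = 00:45 UTC.
1 February 2027 is a Monday, so Sundays fall on 7, 14, 21, 28; the last is February 28.
1 October 2027 is a Friday, so the first Sunday is October 3.
At the standard offset (UTC−10:00), 00:45 UTC − 10h = 14:45 Lumur Zone standard time (rolling into the previous day, 12 April 2027).
Daylight saving runs 28 February – 3 October; the standard-time date in Lumur Zone, April 12, 2027, is inside that window, so Lumur Zone is at UTC−09:00.
00:45 UTC − 9h = 15:45 Lumur Zone (rolling into the previous day, 12 April 2027).

15:45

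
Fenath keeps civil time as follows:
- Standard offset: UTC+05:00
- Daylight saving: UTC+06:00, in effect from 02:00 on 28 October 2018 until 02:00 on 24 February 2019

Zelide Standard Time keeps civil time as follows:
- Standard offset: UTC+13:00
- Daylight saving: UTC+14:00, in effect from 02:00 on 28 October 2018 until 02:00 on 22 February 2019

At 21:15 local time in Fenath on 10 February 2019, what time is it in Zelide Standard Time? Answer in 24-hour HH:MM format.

Daylight saving runs 28 October 2018 – 24 February 2019; 10 February 2019 is inside that window, so Fenath is at UTC+06:00.
21:15 Fenath − 6h = 15:15 UTC.
At the standard offset (UTC+13:00), 15:15 UTC + 13h = 04:15 Zelide Standard Time standard time (rolling into the next day, 11 February 2019).
Daylight saving runs 28 October 2018 – 22 February 2019; the standard-time date in Zelide Standard Time, 11 February 2019, is inside that window, so Zelide Standard Time is at UTC+14:00.
15:15 UTC + 14h = 05:15 Zelide Standard Time (rolling into the next day, 11 February 2019).

05:15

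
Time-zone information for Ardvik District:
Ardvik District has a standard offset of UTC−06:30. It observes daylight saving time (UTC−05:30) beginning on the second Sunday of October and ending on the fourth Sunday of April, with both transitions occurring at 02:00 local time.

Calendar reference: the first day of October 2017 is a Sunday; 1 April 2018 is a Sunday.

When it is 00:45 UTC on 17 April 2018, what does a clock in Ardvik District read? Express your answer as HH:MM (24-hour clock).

19:15

1 October 2017 is a Sunday, so the first Sunday is October 1 and the second is October 8.
1 April 2018 is a Sunday, so the first Sunday is April 1 and the fourth is April 22.
At the standard offset (UTC−06:30), 00:45 UTC − 6h30m = 18:15 Ardvik District standard time (rolling into the previous day, 16 April 2018).
Daylight saving runs 8 October 2017 – 22 April 2018; the standard-time date in Ardvik District, 16 April 2018, is inside that window, so Ardvik District is at UTC−05:30.
00:45 UTC − 5h30m = 19:15 local (rolling into the previous day, 16 April 2018).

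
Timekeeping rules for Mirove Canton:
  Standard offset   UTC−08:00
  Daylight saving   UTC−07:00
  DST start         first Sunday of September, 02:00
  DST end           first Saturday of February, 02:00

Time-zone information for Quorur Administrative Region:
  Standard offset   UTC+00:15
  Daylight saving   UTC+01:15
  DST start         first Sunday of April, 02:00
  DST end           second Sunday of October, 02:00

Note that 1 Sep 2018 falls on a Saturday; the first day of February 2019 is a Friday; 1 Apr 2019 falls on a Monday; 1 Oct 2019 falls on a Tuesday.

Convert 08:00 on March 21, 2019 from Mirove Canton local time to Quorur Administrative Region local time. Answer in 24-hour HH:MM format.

16:15

1 September 2018 is a Saturday, so the first Sunday is September 2.
1 February 2019 is a Friday, so the first Saturday is February 2.
March 21, 2019 does not fall between 2 September 2018 and 2 February 2019, so daylight saving is not in effect and Mirove Canton is at UTC−08:00.
08:00 Mirove Canton + 8h = 16:00 UTC.
1 April 2019 is a Monday, so the first Sunday is April 7.
1 October 2019 is a Tuesday, so the first Sunday is October 6 and the second is October 13.
At the standard offset (UTC+00:15), 16:00 UTC + 0h15m = 16:15 Quorur Administrative Region standard time.
The standard-time date in Quorur Administrative Region, March 21, 2019, does not fall between 7 April and 13 October, so daylight saving is not in effect and Quorur Administrative Region is at UTC+00:15.
16:00 UTC + 0h15m = 16:15 Quorur Administrative Region.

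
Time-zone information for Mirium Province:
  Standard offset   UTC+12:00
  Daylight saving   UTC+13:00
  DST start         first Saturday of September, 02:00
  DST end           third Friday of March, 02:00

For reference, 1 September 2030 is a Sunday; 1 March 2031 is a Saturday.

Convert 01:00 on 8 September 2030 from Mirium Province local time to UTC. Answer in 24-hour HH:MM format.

12:00

1 September 2030 is a Sunday, so the first Saturday is September 7.
1 March 2031 is a Saturday, so the first Friday is March 7 and the third is March 21.
8 September 2030 lies within the daylight-saving period (7 September 2030 – 21 March 2031), so Mirium Province is on daylight time, UTC+13:00.
01:00 local − 13h = 12:00 UTC (rolling into the previous day, 7 September 2030).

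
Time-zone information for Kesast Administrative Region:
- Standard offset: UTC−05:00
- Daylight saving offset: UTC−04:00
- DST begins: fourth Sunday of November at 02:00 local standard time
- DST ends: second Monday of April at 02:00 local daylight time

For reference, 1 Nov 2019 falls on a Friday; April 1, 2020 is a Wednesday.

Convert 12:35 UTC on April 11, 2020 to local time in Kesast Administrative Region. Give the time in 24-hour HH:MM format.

08:35

1 November 2019 is a Friday, so the first Sunday is November 3 and the fourth is November 24.
1 April 2020 is a Wednesday, so the first Monday is April 6 and the second is April 13.
At the standard offset (UTC−05:00), 12:35 UTC − 5h = 07:35 Kesast Administrative Region standard time.
Daylight saving runs 24 November 2019 – 13 April 2020; the standard-time date in Kesast Administrative Region, April 11, 2020, is inside that window, so Kesast Administrative Region is at UTC−04:00.
12:35 UTC − 4h = 08:35 local.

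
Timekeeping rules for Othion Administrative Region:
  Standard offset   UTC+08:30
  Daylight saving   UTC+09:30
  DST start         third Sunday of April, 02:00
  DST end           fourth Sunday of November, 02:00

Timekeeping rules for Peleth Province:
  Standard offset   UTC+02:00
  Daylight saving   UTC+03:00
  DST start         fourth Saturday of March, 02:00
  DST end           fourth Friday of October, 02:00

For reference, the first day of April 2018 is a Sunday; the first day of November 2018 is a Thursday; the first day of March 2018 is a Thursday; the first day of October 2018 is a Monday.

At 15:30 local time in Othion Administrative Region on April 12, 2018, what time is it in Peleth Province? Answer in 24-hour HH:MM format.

10:00

1 April 2018 is a Sunday, so the first Sunday is April 1 and the third is April 15.
1 November 2018 is a Thursday, so the first Sunday is November 4 and the fourth is November 25.
April 12, 2018 is outside the daylight-saving period (15 April – 25 November), so Othion Administrative Region is on standard time, UTC+08:30.
15:30 Othion Administrative Region − 8h30m = 07:00 UTC.
1 March 2018 is a Thursday, so the first Saturday is March 3 and the fourth is March 24.
1 October 2018 is a Monday, so the first Friday is October 5 and the fourth is October 26.
At the standard offset (UTC+02:00), 07:00 UTC + 2h = 09:00 Peleth Province standard time.
Daylight saving runs 24 March – 26 October; the standard-time date in Peleth Province, April 12, 2018, is inside that window, so Peleth Province is at UTC+03:00.
07:00 UTC + 3h = 10:00 Peleth Province.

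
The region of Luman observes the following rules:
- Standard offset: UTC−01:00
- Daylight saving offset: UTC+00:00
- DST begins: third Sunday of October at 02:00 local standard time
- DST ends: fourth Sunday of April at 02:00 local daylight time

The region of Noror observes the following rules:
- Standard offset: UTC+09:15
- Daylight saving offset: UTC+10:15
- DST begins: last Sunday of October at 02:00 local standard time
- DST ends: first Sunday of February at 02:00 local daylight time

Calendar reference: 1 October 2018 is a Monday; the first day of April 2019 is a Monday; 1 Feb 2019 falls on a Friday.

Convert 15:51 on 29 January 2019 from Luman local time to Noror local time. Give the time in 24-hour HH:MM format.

02:06

1 October 2018 is a Monday, so the first Sunday is October 7 and the third is October 21.
1 April 2019 is a Monday, so the first Sunday is April 7 and the fourth is April 28.
29 January 2019 falls between 21 October 2018 and 28 April 2019, so daylight saving is in effect and Luman is at UTC+00:00.
15:51 Luman − 0h = 15:51 UTC.
1 October 2018 is a Monday, so Sundays fall on 7, 14, 21, 28; the last is October 28.
1 February 2019 is a Friday, so the first Sunday is February 3.
At the standard offset (UTC+09:15), 15:51 UTC + 9h15m = 01:06 Noror standard time (rolling into the next day, 30 January 2019).
Daylight saving runs 28 October 2018 – 3 February 2019; the standard-time date in Noror, 30 January 2019, is inside that window, so Noror is at UTC+10:15.
15:51 UTC + 10h15m = 02:06 Noror (rolling into the next day, 30 January 2019).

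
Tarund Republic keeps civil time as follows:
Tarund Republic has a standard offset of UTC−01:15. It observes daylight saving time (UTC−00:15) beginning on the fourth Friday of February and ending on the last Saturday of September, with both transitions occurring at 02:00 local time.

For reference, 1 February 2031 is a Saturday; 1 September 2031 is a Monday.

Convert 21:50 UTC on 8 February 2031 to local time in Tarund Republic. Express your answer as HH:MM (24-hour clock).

1 February 2031 is a Saturday, so the first Friday is February 7 and the fourth is February 28.
1 September 2031 is a Monday, so Saturdays fall on 6, 13, 20, 27; the last is September 27.
At the standard offset (UTC−01:15), 21:50 UTC − 1h15m = 20:35 Tarund Republic standard time.
Daylight saving runs 28 February – 27 September; the standard-time date in Tarund Republic, 8 February 2031, is outside that window, so Tarund Republic is on standard time at UTC−01:15.
21:50 UTC − 1h15m = 20:35 local.

20:35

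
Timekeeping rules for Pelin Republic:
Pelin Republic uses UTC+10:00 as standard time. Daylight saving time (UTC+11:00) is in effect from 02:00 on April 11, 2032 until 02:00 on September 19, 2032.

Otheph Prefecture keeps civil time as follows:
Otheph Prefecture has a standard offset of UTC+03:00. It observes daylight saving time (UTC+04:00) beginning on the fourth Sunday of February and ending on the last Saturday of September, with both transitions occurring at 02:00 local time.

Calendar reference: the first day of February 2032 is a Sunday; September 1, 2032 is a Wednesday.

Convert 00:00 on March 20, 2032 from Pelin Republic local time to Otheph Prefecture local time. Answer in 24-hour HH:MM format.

18:00

Daylight saving runs 11 April – 19 September; March 20, 2032 is outside that window, so Pelin Republic is on standard time at UTC+10:00.
00:00 Pelin Republic − 10h = 14:00 UTC (rolling into the previous day, 19 March 2032).
1 February 2032 is a Sunday, so the first Sunday is February 1 and the fourth is February 22.
1 September 2032 is a Wednesday, so Saturdays fall on 4, 11, 18, 25; the last is September 25.
At the standard offset (UTC+03:00), 14:00 UTC + 3h = 17:00 Otheph Prefecture standard time.
Daylight saving runs 22 February – 25 September; the standard-time date in Otheph Prefecture, March 19, 2032, is inside that window, so Otheph Prefecture is at UTC+04:00.
14:00 UTC + 4h = 18:00 Otheph Prefecture.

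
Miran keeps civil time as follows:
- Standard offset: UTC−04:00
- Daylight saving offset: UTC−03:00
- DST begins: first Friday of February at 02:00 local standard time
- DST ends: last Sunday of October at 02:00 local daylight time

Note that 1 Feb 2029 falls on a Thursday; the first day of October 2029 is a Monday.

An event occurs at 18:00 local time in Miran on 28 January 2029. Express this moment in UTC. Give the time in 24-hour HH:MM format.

22:00

1 February 2029 is a Thursday, so the first Friday is February 2.
1 October 2029 is a Monday, so Sundays fall on 7, 14, 21, 28; the last is October 28.
Daylight saving runs 2 February – 28 October; 28 January 2029 is outside that window, so Miran is on standard time at UTC−04:00.
18:00 local + 4h = 22:00 UTC.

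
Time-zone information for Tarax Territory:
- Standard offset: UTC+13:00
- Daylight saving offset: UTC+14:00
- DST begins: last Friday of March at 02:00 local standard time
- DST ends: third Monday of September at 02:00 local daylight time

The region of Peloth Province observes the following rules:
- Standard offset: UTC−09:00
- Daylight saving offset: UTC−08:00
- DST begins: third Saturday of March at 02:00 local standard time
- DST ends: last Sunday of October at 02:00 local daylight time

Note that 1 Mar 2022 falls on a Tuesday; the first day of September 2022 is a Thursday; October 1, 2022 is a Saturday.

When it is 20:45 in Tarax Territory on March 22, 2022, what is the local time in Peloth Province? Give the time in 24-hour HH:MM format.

23:45

1 March 2022 is a Tuesday, so Fridays fall on 4, 11, 18, 25; the last is March 25.
1 September 2022 is a Thursday, so the first Monday is September 5 and the third is September 19.
Daylight saving runs 25 March – 19 September; March 22, 2022 is outside that window, so Tarax Territory is on standard time at UTC+13:00.
20:45 Tarax Territory − 13h = 07:45 UTC.
1 March 2022 is a Tuesday, so the first Saturday is March 5 and the third is March 19.
1 October 2022 is a Saturday, so Sundays fall on 2, 9, 16, 23, 30; the last is October 30.
At the standard offset (UTC−09:00), 07:45 UTC − 9h = 22:45 Peloth Province standard time (rolling into the previous day, 21 March 2022).
The standard-time date in Peloth Province, March 21, 2022, falls between 19 March and 30 October, so daylight saving is in effect and Peloth Province is at UTC−08:00.
07:45 UTC − 8h = 23:45 Peloth Province (rolling into the previous day, 21 March 2022).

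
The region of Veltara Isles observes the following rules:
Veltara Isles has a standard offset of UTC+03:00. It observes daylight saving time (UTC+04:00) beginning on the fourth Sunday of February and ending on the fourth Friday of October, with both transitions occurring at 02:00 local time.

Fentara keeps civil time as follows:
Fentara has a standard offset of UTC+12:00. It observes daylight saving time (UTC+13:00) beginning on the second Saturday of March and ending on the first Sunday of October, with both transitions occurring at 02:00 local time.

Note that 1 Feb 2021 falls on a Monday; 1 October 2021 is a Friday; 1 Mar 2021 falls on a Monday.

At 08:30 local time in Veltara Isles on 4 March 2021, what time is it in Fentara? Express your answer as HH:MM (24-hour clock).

1 February 2021 is a Monday, so the first Sunday is February 7 and the fourth is February 28.
1 October 2021 is a Friday, so the first Friday is October 1 and the fourth is October 22.
Daylight saving runs 28 February – 22 October; 4 March 2021 is inside that window, so Veltara Isles is at UTC+04:00.
08:30 Veltara Isles − 4h = 04:30 UTC.
1 March 2021 is a Monday, so the first Saturday is March 6 and the second is March 13.
1 October 2021 is a Friday, so the first Sunday is October 3.
At the standard offset (UTC+12:00), 04:30 UTC + 12h = 16:30 Fentara standard time.
The standard-time date in Fentara, 4 March 2021, is outside the daylight-saving period (13 March – 3 October), so Fentara is on standard time, UTC+12:00.
04:30 UTC + 12h = 16:30 Fentara.

16:30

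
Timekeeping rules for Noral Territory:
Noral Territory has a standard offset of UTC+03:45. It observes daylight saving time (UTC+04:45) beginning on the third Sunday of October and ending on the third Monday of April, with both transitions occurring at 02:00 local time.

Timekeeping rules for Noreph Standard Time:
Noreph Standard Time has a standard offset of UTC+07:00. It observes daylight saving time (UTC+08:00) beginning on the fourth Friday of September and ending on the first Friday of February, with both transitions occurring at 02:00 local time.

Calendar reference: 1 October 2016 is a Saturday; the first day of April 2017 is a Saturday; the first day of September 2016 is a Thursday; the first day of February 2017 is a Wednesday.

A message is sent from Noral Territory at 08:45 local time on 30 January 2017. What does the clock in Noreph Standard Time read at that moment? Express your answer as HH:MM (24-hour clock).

12:00

1 October 2016 is a Saturday, so the first Sunday is October 2 and the third is October 16.
1 April 2017 is a Saturday, so the first Monday is April 3 and the third is April 17.
Daylight saving runs 16 October 2016 – 17 April 2017; 30 January 2017 is inside that window, so Noral Territory is at UTC+04:45.
08:45 Noral Territory − 4h45m = 04:00 UTC.
1 September 2016 is a Thursday, so the first Friday is September 2 and the fourth is September 23.
1 February 2017 is a Wednesday, so the first Friday is February 3.
At the standard offset (UTC+07:00), 04:00 UTC + 7h = 11:00 Noreph Standard Time standard time.
The standard-time date in Noreph Standard Time, 30 January 2017, falls between 23 September 2016 and 3 February 2017, so daylight saving is in effect and Noreph Standard Time is at UTC+08:00.
04:00 UTC + 8h = 12:00 Noreph Standard Time.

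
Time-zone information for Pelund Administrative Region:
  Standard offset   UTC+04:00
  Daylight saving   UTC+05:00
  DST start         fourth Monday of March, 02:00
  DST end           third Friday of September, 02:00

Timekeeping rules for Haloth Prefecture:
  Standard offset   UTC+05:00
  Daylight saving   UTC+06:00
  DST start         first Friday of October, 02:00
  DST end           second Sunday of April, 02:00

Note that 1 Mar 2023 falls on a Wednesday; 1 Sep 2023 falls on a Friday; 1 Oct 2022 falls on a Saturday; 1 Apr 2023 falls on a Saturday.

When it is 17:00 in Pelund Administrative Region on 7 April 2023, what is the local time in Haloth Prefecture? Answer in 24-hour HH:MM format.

1 March 2023 is a Wednesday, so the first Monday is March 6 and the fourth is March 27.
1 September 2023 is a Friday, so the first Friday is September 1 and the third is September 15.
7 April 2023 lies within the daylight-saving period (27 March – 15 September), so Pelund Administrative Region is on daylight time, UTC+05:00.
17:00 Pelund Administrative Region − 5h = 12:00 UTC.
1 October 2022 is a Saturday, so the first Friday is October 7.
1 April 2023 is a Saturday, so the first Sunday is April 2 and the second is April 9.
At the standard offset (UTC+05:00), 12:00 UTC + 5h = 17:00 Haloth Prefecture standard time.
Daylight saving runs 7 October 2022 – 9 April 2023; the standard-time date in Haloth Prefecture, 7 April 2023, is inside that window, so Haloth Prefecture is at UTC+06:00.
12:00 UTC + 6h = 18:00 Haloth Prefecture.

18:00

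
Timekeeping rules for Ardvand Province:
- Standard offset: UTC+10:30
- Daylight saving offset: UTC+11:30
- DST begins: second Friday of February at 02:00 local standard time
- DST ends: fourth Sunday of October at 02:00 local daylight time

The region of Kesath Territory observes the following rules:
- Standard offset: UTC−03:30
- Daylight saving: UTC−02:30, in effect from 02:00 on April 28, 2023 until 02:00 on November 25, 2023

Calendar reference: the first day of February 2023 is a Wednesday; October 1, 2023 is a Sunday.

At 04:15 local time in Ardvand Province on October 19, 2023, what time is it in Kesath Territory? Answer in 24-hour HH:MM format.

1 February 2023 is a Wednesday, so the first Friday is February 3 and the second is February 10.
1 October 2023 is a Sunday, so the first Sunday is October 1 and the fourth is October 22.
October 19, 2023 falls between 10 February and 22 October, so daylight saving is in effect and Ardvand Province is at UTC+11:30.
04:15 Ardvand Province − 11h30m = 16:45 UTC (rolling into the previous day, 18 October 2023).
At the standard offset (UTC−03:30), 16:45 UTC − 3h30m = 13:15 Kesath Territory standard time.
The standard-time date in Kesath Territory, October 18, 2023, lies within the daylight-saving period (28 April – 25 November), so Kesath Territory is on daylight time, UTC−02:30.
16:45 UTC − 2h30m = 14:15 Kesath Territory.

14:15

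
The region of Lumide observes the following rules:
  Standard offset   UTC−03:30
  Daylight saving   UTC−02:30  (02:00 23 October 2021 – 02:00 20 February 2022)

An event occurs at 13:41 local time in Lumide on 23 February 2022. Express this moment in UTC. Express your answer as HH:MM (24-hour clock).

23 February 2022 is outside the daylight-saving period (23 October 2021 – 20 February 2022), so Lumide is on standard time, UTC−03:30.
13:41 local + 3h30m = 17:11 UTC.

17:11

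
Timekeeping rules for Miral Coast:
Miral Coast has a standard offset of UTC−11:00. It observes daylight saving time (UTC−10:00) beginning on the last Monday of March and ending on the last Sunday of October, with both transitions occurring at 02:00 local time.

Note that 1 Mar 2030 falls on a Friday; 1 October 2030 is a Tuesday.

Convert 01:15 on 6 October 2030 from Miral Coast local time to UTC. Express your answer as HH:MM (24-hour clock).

11:15

1 March 2030 is a Friday, so Mondays fall on 4, 11, 18, 25; the last is March 25.
1 October 2030 is a Tuesday, so Sundays fall on 6, 13, 20, 27; the last is October 27.
Daylight saving runs 25 March – 27 October; 6 October 2030 is inside that window, so Miral Coast is at UTC−10:00.
01:15 local + 10h = 11:15 UTC.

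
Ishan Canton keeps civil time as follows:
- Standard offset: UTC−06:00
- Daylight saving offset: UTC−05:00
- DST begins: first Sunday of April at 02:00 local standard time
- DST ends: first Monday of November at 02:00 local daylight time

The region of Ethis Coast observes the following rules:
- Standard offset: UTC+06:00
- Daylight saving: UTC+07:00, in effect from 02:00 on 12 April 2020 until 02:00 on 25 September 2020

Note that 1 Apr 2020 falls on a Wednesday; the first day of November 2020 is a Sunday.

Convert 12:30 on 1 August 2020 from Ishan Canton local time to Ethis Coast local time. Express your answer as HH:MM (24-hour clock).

00:30

1 April 2020 is a Wednesday, so the first Sunday is April 5.
1 November 2020 is a Sunday, so the first Monday is November 2.
1 August 2020 falls between 5 April and 2 November, so daylight saving is in effect and Ishan Canton is at UTC−05:00.
12:30 Ishan Canton + 5h = 17:30 UTC.
At the standard offset (UTC+06:00), 17:30 UTC + 6h = 23:30 Ethis Coast standard time.
Daylight saving runs 12 April – 25 September; the standard-time date in Ethis Coast, 1 August 2020, is inside that window, so Ethis Coast is at UTC+07:00.
17:30 UTC + 7h = 00:30 Ethis Coast (rolling into the next day, 2 August 2020).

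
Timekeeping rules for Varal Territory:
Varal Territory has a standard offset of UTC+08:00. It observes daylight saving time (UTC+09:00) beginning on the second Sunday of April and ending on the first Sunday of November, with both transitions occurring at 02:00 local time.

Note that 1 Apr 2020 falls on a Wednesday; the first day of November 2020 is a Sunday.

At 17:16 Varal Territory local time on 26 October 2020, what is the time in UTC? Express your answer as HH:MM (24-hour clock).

1 April 2020 is a Wednesday, so the first Sunday is April 5 and the second is April 12.
1 November 2020 is a Sunday, so the first Sunday is November 1.
26 October 2020 lies within the daylight-saving period (12 April – 1 November), so Varal Territory is on daylight time, UTC+09:00.
17:16 local − 9h = 08:16 UTC.

08:16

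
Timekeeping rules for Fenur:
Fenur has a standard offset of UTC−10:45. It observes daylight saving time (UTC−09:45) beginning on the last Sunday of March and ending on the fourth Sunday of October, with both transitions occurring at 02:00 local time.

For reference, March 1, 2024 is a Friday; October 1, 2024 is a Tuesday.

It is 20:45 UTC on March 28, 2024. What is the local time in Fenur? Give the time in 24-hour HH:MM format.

10:00

1 March 2024 is a Friday, so Sundays fall on 3, 10, 17, 24, 31; the last is March 31.
1 October 2024 is a Tuesday, so the first Sunday is October 6 and the fourth is October 27.
At the standard offset (UTC−10:45), 20:45 UTC − 10h45m = 10:00 Fenur standard time.
The standard-time date in Fenur, March 28, 2024, is outside the daylight-saving period (31 March – 27 October), so Fenur is on standard time, UTC−10:45.
20:45 UTC − 10h45m = 10:00 local.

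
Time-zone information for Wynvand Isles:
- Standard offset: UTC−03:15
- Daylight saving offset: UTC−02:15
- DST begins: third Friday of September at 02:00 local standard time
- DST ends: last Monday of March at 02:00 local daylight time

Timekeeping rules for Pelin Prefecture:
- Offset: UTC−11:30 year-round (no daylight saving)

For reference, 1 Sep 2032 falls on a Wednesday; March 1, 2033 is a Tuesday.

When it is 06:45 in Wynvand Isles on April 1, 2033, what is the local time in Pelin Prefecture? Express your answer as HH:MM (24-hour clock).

1 September 2032 is a Wednesday, so the first Friday is September 3 and the third is September 17.
1 March 2033 is a Tuesday, so Mondays fall on 7, 14, 21, 28; the last is March 28.
April 1, 2033 is outside the daylight-saving period (17 September 2032 – 28 March 2033), so Wynvand Isles is on standard time, UTC−03:15.
06:45 Wynvand Isles + 3h15m = 10:00 UTC.
Pelin Prefecture has no daylight saving, so its offset is UTC−11:30 year-round.
10:00 UTC − 11h30m = 22:30 Pelin Prefecture (rolling into the previous day, 31 March 2033).

22:30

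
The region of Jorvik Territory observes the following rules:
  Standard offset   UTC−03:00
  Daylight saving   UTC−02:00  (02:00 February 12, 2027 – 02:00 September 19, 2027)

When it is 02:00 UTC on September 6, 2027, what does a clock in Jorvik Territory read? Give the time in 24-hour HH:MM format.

At the standard offset (UTC−03:00), 02:00 UTC − 3h = 23:00 Jorvik Territory standard time (rolling into the previous day, 5 September 2027).
The standard-time date in Jorvik Territory, September 5, 2027, falls between 12 February and 19 September, so daylight saving is in effect and Jorvik Territory is at UTC−02:00.
02:00 UTC − 2h = 00:00 local.

00:00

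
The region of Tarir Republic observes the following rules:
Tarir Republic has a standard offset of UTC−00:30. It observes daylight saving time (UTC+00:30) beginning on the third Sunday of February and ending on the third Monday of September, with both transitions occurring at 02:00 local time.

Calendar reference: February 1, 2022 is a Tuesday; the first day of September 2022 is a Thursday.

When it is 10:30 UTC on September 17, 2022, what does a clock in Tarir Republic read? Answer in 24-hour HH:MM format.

1 February 2022 is a Tuesday, so the first Sunday is February 6 and the third is February 20.
1 September 2022 is a Thursday, so the first Monday is September 5 and the third is September 19.
At the standard offset (UTC−00:30), 10:30 UTC − 0h30m = 10:00 Tarir Republic standard time.
The standard-time date in Tarir Republic, September 17, 2022, falls between 20 February and 19 September, so daylight saving is in effect and Tarir Republic is at UTC+00:30.
10:30 UTC + 0h30m = 11:00 local.

11:00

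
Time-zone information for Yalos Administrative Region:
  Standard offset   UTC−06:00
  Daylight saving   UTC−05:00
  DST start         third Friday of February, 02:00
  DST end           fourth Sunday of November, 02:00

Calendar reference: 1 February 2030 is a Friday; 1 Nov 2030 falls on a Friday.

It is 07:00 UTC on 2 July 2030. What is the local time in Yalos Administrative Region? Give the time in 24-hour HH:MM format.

02:00

1 February 2030 is a Friday, so the first Friday is February 1 and the third is February 15.
1 November 2030 is a Friday, so the first Sunday is November 3 and the fourth is November 24.
At the standard offset (UTC−06:00), 07:00 UTC − 6h = 01:00 Yalos Administrative Region standard time.
Daylight saving runs 15 February – 24 November; the standard-time date in Yalos Administrative Region, 2 July 2030, is inside that window, so Yalos Administrative Region is at UTC−05:00.
07:00 UTC − 5h = 02:00 local.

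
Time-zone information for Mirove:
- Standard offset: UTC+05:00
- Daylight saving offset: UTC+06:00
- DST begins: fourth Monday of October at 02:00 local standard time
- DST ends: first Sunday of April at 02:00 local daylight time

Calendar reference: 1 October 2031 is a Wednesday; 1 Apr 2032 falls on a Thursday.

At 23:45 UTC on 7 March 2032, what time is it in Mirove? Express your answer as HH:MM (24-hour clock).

05:45

1 October 2031 is a Wednesday, so the first Monday is October 6 and the fourth is October 27.
1 April 2032 is a Thursday, so the first Sunday is April 4.
At the standard offset (UTC+05:00), 23:45 UTC + 5h = 04:45 Mirove standard time (rolling into the next day, 8 March 2032).
The standard-time date in Mirove, 8 March 2032, lies within the daylight-saving period (27 October 2031 – 4 April 2032), so Mirove is on daylight time, UTC+06:00.
23:45 UTC + 6h = 05:45 local (rolling into the next day, 8 March 2032).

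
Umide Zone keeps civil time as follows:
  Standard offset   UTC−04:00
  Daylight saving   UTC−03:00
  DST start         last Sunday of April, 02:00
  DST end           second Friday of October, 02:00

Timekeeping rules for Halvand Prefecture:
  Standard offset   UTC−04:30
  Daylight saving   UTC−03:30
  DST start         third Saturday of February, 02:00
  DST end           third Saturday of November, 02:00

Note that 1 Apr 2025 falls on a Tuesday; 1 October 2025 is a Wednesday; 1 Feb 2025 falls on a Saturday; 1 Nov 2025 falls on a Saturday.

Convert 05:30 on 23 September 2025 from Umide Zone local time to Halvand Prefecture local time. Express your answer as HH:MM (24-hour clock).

05:00

1 April 2025 is a Tuesday, so Sundays fall on 6, 13, 20, 27; the last is April 27.
1 October 2025 is a Wednesday, so the first Friday is October 3 and the second is October 10.
Daylight saving runs 27 April – 10 October; 23 September 2025 is inside that window, so Umide Zone is at UTC−03:00.
05:30 Umide Zone + 3h = 08:30 UTC.
1 February 2025 is a Saturday, so the first Saturday is February 1 and the third is February 15.
1 November 2025 is a Saturday, so the first Saturday is November 1 and the third is November 15.
At the standard offset (UTC−04:30), 08:30 UTC − 4h30m = 04:00 Halvand Prefecture standard time.
The standard-time date in Halvand Prefecture, 23 September 2025, falls between 15 February and 15 November, so daylight saving is in effect and Halvand Prefecture is at UTC−03:30.
08:30 UTC − 3h30m = 05:00 Halvand Prefecture.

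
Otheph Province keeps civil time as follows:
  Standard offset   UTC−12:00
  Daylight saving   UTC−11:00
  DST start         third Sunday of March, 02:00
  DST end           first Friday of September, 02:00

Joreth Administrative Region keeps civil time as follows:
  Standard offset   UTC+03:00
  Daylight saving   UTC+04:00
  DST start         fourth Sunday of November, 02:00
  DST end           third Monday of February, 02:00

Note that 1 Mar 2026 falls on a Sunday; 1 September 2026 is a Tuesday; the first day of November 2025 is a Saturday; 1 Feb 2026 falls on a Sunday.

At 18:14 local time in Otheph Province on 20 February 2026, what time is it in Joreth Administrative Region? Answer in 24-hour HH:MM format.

1 March 2026 is a Sunday, so the first Sunday is March 1 and the third is March 15.
1 September 2026 is a Tuesday, so the first Friday is September 4.
20 February 2026 is outside the daylight-saving period (15 March – 4 September), so Otheph Province is on standard time, UTC−12:00.
18:14 Otheph Province + 12h = 06:14 UTC (rolling into the next day, 21 February 2026).
1 November 2025 is a Saturday, so the first Sunday is November 2 and the fourth is November 23.
1 February 2026 is a Sunday, so the first Monday is February 2 and the third is February 16.
At the standard offset (UTC+03:00), 06:14 UTC + 3h = 09:14 Joreth Administrative Region standard time.
The standard-time date in Joreth Administrative Region, 21 February 2026, is outside the daylight-saving period (23 November 2025 – 16 February 2026), so Joreth Administrative Region is on standard time, UTC+03:00.
06:14 UTC + 3h = 09:14 Joreth Administrative Region.

09:14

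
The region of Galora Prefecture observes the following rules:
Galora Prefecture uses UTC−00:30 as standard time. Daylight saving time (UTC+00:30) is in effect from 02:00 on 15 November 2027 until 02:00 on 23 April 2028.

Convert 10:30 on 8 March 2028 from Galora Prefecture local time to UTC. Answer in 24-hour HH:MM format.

8 March 2028 falls between 15 November 2027 and 23 April 2028, so daylight saving is in effect and Galora Prefecture is at UTC+00:30.
10:30 local − 0h30m = 10:00 UTC.

10:00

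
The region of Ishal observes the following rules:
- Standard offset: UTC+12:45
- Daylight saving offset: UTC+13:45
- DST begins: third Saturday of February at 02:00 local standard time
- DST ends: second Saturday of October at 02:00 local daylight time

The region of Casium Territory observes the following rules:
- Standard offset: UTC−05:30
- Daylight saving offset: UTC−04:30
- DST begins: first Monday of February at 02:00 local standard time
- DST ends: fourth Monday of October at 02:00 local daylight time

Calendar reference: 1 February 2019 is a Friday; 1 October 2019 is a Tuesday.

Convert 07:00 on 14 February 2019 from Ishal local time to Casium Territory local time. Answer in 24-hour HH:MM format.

13:45

1 February 2019 is a Friday, so the first Saturday is February 2 and the third is February 16.
1 October 2019 is a Tuesday, so the first Saturday is October 5 and the second is October 12.
14 February 2019 does not fall between 16 February and 12 October, so daylight saving is not in effect and Ishal is at UTC+12:45.
07:00 Ishal − 12h45m = 18:15 UTC (rolling into the previous day, 13 February 2019).
1 February 2019 is a Friday, so the first Monday is February 4.
1 October 2019 is a Tuesday, so the first Monday is October 7 and the fourth is October 28.
At the standard offset (UTC−05:30), 18:15 UTC − 5h30m = 12:45 Casium Territory standard time.
The standard-time date in Casium Territory, 13 February 2019, lies within the daylight-saving period (4 February – 28 October), so Casium Territory is on daylight time, UTC−04:30.
18:15 UTC − 4h30m = 13:45 Casium Territory.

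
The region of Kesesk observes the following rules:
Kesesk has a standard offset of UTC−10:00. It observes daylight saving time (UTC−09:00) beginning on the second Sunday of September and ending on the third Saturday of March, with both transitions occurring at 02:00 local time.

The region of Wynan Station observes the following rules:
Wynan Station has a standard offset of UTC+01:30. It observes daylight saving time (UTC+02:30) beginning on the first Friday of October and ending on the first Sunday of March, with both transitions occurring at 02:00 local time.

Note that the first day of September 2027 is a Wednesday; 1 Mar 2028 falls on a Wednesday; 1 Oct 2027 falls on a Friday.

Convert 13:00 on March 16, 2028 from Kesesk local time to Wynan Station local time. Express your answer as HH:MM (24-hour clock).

1 September 2027 is a Wednesday, so the first Sunday is September 5 and the second is September 12.
1 March 2028 is a Wednesday, so the first Saturday is March 4 and the third is March 18.
Daylight saving runs 12 September 2027 – 18 March 2028; March 16, 2028 is inside that window, so Kesesk is at UTC−09:00.
13:00 Kesesk + 9h = 22:00 UTC.
1 October 2027 is a Friday, so the first Friday is October 1.
1 March 2028 is a Wednesday, so the first Sunday is March 5.
At the standard offset (UTC+01:30), 22:00 UTC + 1h30m = 23:30 Wynan Station standard time.
Daylight saving runs 1 October 2027 – 5 March 2028; the standard-time date in Wynan Station, March 16, 2028, is outside that window, so Wynan Station is on standard time at UTC+01:30.
22:00 UTC + 1h30m = 23:30 Wynan Station.

23:30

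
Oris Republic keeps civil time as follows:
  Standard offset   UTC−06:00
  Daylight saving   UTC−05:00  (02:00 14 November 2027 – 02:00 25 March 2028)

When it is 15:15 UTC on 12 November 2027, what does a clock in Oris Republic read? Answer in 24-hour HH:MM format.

09:15

At the standard offset (UTC−06:00), 15:15 UTC − 6h = 09:15 Oris Republic standard time.
The standard-time date in Oris Republic, 12 November 2027, is outside the daylight-saving period (14 November 2027 – 25 March 2028), so Oris Republic is on standard time, UTC−06:00.
15:15 UTC − 6h = 09:15 local.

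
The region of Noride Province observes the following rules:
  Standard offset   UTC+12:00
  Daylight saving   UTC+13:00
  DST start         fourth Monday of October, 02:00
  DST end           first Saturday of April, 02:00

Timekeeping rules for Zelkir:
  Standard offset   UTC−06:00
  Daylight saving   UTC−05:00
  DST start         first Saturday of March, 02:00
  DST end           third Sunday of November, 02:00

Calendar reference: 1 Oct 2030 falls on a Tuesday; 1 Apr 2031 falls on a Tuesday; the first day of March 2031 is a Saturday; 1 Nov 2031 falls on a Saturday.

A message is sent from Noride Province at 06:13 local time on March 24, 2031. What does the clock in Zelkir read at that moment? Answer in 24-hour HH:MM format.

12:13

1 October 2030 is a Tuesday, so the first Monday is October 7 and the fourth is October 28.
1 April 2031 is a Tuesday, so the first Saturday is April 5.
March 24, 2031 falls between 28 October 2030 and 5 April 2031, so daylight saving is in effect and Noride Province is at UTC+13:00.
06:13 Noride Province − 13h = 17:13 UTC (rolling into the previous day, 23 March 2031).
1 March 2031 is a Saturday, so the first Saturday is March 1.
1 November 2031 is a Saturday, so the first Sunday is November 2 and the third is November 16.
At the standard offset (UTC−06:00), 17:13 UTC − 6h = 11:13 Zelkir standard time.
Daylight saving runs 1 March – 16 November; the standard-time date in Zelkir, March 23, 2031, is inside that window, so Zelkir is at UTC−05:00.
17:13 UTC − 5h = 12:13 Zelkir.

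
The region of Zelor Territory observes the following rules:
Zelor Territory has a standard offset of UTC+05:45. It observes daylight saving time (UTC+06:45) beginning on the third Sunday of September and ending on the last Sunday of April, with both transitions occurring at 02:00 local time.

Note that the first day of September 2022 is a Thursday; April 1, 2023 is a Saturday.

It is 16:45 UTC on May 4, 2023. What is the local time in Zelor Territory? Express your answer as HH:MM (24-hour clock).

1 September 2022 is a Thursday, so the first Sunday is September 4 and the third is September 18.
1 April 2023 is a Saturday, so Sundays fall on 2, 9, 16, 23, 30; the last is April 30.
At the standard offset (UTC+05:45), 16:45 UTC + 5h45m = 22:30 Zelor Territory standard time.
Daylight saving runs 18 September 2022 – 30 April 2023; the standard-time date in Zelor Territory, May 4, 2023, is outside that window, so Zelor Territory is on standard time at UTC+05:45.
16:45 UTC + 5h45m = 22:30 local.

22:30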